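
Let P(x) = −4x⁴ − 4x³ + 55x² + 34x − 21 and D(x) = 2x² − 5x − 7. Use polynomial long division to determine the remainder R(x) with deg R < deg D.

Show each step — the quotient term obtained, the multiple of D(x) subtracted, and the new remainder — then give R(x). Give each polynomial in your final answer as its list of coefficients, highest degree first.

Step 1: lead(−4x⁴ − 4x³ + 55x² + 34x − 21) ÷ lead(D) = −4x⁴ ÷ 2x² = −2x². Subtract (−2x²)·D = −4x⁴ + 10x³ + 14x². Remainder: −14x³ + 41x² + 34x − 21.
Step 2: lead(−14x³ + 41x² + 34x − 21) ÷ lead(D) = −14x³ ÷ 2x² = −7x. Subtract (−7x)·D = −14x³ + 35x² + 49x. Remainder: 6x² − 15x − 21.
Step 3: lead(6x² − 15x − 21) ÷ lead(D) = 6x² ÷ 2x² = 3. Subtract (3)·D = 6x² − 15x − 21. Remainder: 0.

R = [0]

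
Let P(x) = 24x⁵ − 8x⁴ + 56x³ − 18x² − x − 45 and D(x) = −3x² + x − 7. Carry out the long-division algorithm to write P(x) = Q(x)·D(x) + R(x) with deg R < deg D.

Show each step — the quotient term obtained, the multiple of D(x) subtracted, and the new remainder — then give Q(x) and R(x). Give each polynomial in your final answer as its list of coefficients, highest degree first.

Q = [-8, 0, 0, 6]; R = [-7, -3]

Step 1: lead(24x⁵ − 8x⁴ + 56x³ − 18x² − x − 45) ÷ lead(D) = 24x⁵ ÷ −3x² = −8x³. Subtract (−8x³)·D = 24x⁵ − 8x⁴ + 56x³. Remainder: −18x² − x − 45.
Step 2: lead(−18x² − x − 45) ÷ lead(D) = −18x² ÷ −3x² = 6. Subtract (6)·D = −18x² + 6x − 42. Remainder: −7x − 3.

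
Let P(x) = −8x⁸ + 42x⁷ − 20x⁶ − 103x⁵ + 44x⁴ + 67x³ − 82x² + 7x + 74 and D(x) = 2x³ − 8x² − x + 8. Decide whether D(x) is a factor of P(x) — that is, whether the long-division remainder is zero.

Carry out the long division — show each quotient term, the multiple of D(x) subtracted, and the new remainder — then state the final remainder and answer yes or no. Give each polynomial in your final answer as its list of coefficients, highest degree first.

R = [2], so D(x) is not a factor of P(x). no

Step 1: lead(−8x⁸ + 42x⁷ − 20x⁶ − 103x⁵ + 44x⁴ + 67x³ − 82x² + 7x + 74) ÷ lead(D) = −8x⁸ ÷ 2x³ = −4x⁵. Subtract (−4x⁵)·D = −8x⁸ + 32x⁷ + 4x⁶ − 32x⁵. Remainder: 10x⁷ − 24x⁶ − 71x⁵ + 44x⁴ + 67x³ − 82x² + 7x + 74.
Step 2: lead(10x⁷ − 24x⁶ − 71x⁵ + 44x⁴ + 67x³ − 82x² + 7x + 74) ÷ lead(D) = 10x⁷ ÷ 2x³ = 5x⁴. Subtract (5x⁴)·D = 10x⁷ − 40x⁶ − 5x⁵ + 40x⁴. Remainder: 16x⁶ − 66x⁵ + 4x⁴ + 67x³ − 82x² + 7x + 74.
Step 3: lead(16x⁶ − 66x⁵ + 4x⁴ + 67x³ − 82x² + 7x + 74) ÷ lead(D) = 16x⁶ ÷ 2x³ = 8x³. Subtract (8x³)·D = 16x⁶ − 64x⁵ − 8x⁴ + 64x³. Remainder: −2x⁵ + 12x⁴ + 3x³ − 82x² + 7x + 74.
Step 4: lead(−2x⁵ + 12x⁴ + 3x³ − 82x² + 7x + 74) ÷ lead(D) = −2x⁵ ÷ 2x³ = −x². Subtract (−x²)·D = −2x⁵ + 8x⁴ + x³ − 8x². Remainder: 4x⁴ + 2x³ − 74x² + 7x + 74.
Step 5: lead(4x⁴ + 2x³ − 74x² + 7x + 74) ÷ lead(D) = 4x⁴ ÷ 2x³ = 2x. Subtract (2x)·D = 4x⁴ − 16x³ − 2x² + 16x. Remainder: 18x³ − 72x² − 9x + 74.
Step 6: lead(18x³ − 72x² − 9x + 74) ÷ lead(D) = 18x³ ÷ 2x³ = 9. Subtract (9)·D = 18x³ − 72x² − 9x + 72. Remainder: 2.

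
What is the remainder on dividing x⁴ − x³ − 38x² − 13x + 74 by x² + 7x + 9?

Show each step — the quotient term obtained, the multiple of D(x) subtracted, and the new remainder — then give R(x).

Step 1: lead(x⁴ − x³ − 38x² − 13x + 74) ÷ lead(D) = x⁴ ÷ x² = x². Subtract (x²)·D = x⁴ + 7x³ + 9x². Remainder: −8x³ − 47x² − 13x + 74.
Step 2: lead(−8x³ − 47x² − 13x + 74) ÷ lead(D) = −8x³ ÷ x² = −8x. Subtract (−8x)·D = −8x³ − 56x² − 72x. Remainder: 9x² + 59x + 74.
Step 3: lead(9x² + 59x + 74) ÷ lead(D) = 9x² ÷ x² = 9. Subtract (9)·D = 9x² + 63x + 81. Remainder: −4x − 7.

R(x) = −4x − 7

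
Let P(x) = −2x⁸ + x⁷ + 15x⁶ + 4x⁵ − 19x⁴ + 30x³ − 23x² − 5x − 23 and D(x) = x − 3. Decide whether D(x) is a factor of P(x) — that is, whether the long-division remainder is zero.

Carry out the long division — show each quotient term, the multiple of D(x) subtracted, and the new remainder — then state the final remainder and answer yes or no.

Step 1: lead(−2x⁸ + x⁷ + 15x⁶ + 4x⁵ − 19x⁴ + 30x³ − 23x² − 5x − 23) ÷ lead(D) = −2x⁸ ÷ x = −2x⁷. Subtract (−2x⁷)·D = −2x⁸ + 6x⁷. Remainder: −5x⁷ + 15x⁶ + 4x⁵ − 19x⁴ + 30x³ − 23x² − 5x − 23.
Step 2: lead(−5x⁷ + 15x⁶ + 4x⁵ − 19x⁴ + 30x³ − 23x² − 5x − 23) ÷ lead(D) = −5x⁷ ÷ x = −5x⁶. Subtract (−5x⁶)·D = −5x⁷ + 15x⁶. Remainder: 4x⁵ − 19x⁴ + 30x³ − 23x² − 5x − 23.
Step 3: lead(4x⁵ − 19x⁴ + 30x³ − 23x² − 5x − 23) ÷ lead(D) = 4x⁵ ÷ x = 4x⁴. Subtract (4x⁴)·D = 4x⁵ − 12x⁴. Remainder: −7x⁴ + 30x³ − 23x² − 5x − 23.
Step 4: lead(−7x⁴ + 30x³ − 23x² − 5x − 23) ÷ lead(D) = −7x⁴ ÷ x = −7x³. Subtract (−7x³)·D = −7x⁴ + 21x³. Remainder: 9x³ − 23x² − 5x − 23.
Step 5: lead(9x³ − 23x² − 5x − 23) ÷ lead(D) = 9x³ ÷ x = 9x². Subtract (9x²)·D = 9x³ − 27x². Remainder: 4x² − 5x − 23.
Step 6: lead(4x² − 5x − 23) ÷ lead(D) = 4x² ÷ x = 4x. Subtract (4x)·D = 4x² − 12x. Remainder: 7x − 23.
Step 7: lead(7x − 23) ÷ lead(D) = 7x ÷ x = 7. Subtract (7)·D = 7x − 21. Remainder: −2.

R(x) = −2, so D(x) is not a factor of P(x). no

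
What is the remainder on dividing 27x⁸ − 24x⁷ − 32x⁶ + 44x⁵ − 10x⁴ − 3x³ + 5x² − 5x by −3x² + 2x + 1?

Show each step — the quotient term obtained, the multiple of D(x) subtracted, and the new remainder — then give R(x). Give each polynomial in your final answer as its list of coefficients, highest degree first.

Step 1: lead(27x⁸ − 24x⁷ − 32x⁶ + 44x⁵ − 10x⁴ − 3x³ + 5x² − 5x) ÷ lead(D) = 27x⁸ ÷ −3x² = −9x⁶. Subtract (−9x⁶)·D = 27x⁸ − 18x⁷ − 9x⁶. Remainder: −6x⁷ − 23x⁶ + 44x⁵ − 10x⁴ − 3x³ + 5x² − 5x.
Step 2: lead(−6x⁷ − 23x⁶ + 44x⁵ − 10x⁴ − 3x³ + 5x² − 5x) ÷ lead(D) = −6x⁷ ÷ −3x² = 2x⁵. Subtract (2x⁵)·D = −6x⁷ + 4x⁶ + 2x⁵. Remainder: −27x⁶ + 42x⁵ − 10x⁴ − 3x³ + 5x² − 5x.
Step 3: lead(−27x⁶ + 42x⁵ − 10x⁴ − 3x³ + 5x² − 5x) ÷ lead(D) = −27x⁶ ÷ −3x² = 9x⁴. Subtract (9x⁴)·D = −27x⁶ + 18x⁵ + 9x⁴. Remainder: 24x⁵ − 19x⁴ − 3x³ + 5x² − 5x.
Step 4: lead(24x⁵ − 19x⁴ − 3x³ + 5x² − 5x) ÷ lead(D) = 24x⁵ ÷ −3x² = −8x³. Subtract (−8x³)·D = 24x⁵ − 16x⁴ − 8x³. Remainder: −3x⁴ + 5x³ + 5x² − 5x.
Step 5: lead(−3x⁴ + 5x³ + 5x² − 5x) ÷ lead(D) = −3x⁴ ÷ −3x² = x². Subtract (x²)·D = −3x⁴ + 2x³ + x². Remainder: 3x³ + 4x² − 5x.
Step 6: lead(3x³ + 4x² − 5x) ÷ lead(D) = 3x³ ÷ −3x² = −x. Subtract (−x)·D = 3x³ − 2x² − x. Remainder: 6x² − 4x.
Step 7: lead(6x² − 4x) ÷ lead(D) = 6x² ÷ −3x² = −2. Subtract (−2)·D = 6x² − 4x − 2. Remainder: 2.

R = [2]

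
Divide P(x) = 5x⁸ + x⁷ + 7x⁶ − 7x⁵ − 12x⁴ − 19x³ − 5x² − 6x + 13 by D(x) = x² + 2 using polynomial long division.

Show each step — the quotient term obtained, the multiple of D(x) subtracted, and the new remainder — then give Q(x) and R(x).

Q(x) = 5x⁶ + x⁵ − 3x⁴ − 9x³ − 6x² − x + 7; R(x) = −4x − 1

Step 1: lead(5x⁸ + x⁷ + 7x⁶ − 7x⁵ − 12x⁴ − 19x³ − 5x² − 6x + 13) ÷ lead(D) = 5x⁸ ÷ x² = 5x⁶. Subtract (5x⁶)·D = 5x⁸ + 10x⁶. Remainder: x⁷ − 3x⁶ − 7x⁵ − 12x⁴ − 19x³ − 5x² − 6x + 13.
Step 2: lead(x⁷ − 3x⁶ − 7x⁵ − 12x⁴ − 19x³ − 5x² − 6x + 13) ÷ lead(D) = x⁷ ÷ x² = x⁵. Subtract (x⁵)·D = x⁷ + 2x⁵. Remainder: −3x⁶ − 9x⁵ − 12x⁴ − 19x³ − 5x² − 6x + 13.
Step 3: lead(−3x⁶ − 9x⁵ − 12x⁴ − 19x³ − 5x² − 6x + 13) ÷ lead(D) = −3x⁶ ÷ x² = −3x⁴. Subtract (−3x⁴)·D = −3x⁶ − 6x⁴. Remainder: −9x⁵ − 6x⁴ − 19x³ − 5x² − 6x + 13.
Step 4: lead(−9x⁵ − 6x⁴ − 19x³ − 5x² − 6x + 13) ÷ lead(D) = −9x⁵ ÷ x² = −9x³. Subtract (−9x³)·D = −9x⁵ − 18x³. Remainder: −6x⁴ − x³ − 5x² − 6x + 13.
Step 5: lead(−6x⁴ − x³ − 5x² − 6x + 13) ÷ lead(D) = −6x⁴ ÷ x² = −6x². Subtract (−6x²)·D = −6x⁴ − 12x². Remainder: −x³ + 7x² − 6x + 13.
Step 6: lead(−x³ + 7x² − 6x + 13) ÷ lead(D) = −x³ ÷ x² = −x. Subtract (−x)·D = −x³ − 2x. Remainder: 7x² − 4x + 13.
Step 7: lead(7x² − 4x + 13) ÷ lead(D) = 7x² ÷ x² = 7. Subtract (7)·D = 7x² + 14. Remainder: −4x − 1.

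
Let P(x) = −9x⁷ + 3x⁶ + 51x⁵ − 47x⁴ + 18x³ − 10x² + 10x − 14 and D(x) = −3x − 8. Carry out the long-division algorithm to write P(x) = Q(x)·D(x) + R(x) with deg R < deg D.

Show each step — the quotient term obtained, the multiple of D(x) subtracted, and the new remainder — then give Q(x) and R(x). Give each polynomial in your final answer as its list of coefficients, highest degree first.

Q = [3, -9, 7, -3, 2, -2, 2]; R = [2]

Step 1: lead(−9x⁷ + 3x⁶ + 51x⁵ − 47x⁴ + 18x³ − 10x² + 10x − 14) ÷ lead(D) = −9x⁷ ÷ −3x = 3x⁶. Subtract (3x⁶)·D = −9x⁷ − 24x⁶. Remainder: 27x⁶ + 51x⁵ − 47x⁴ + 18x³ − 10x² + 10x − 14.
Step 2: lead(27x⁶ + 51x⁵ − 47x⁴ + 18x³ − 10x² + 10x − 14) ÷ lead(D) = 27x⁶ ÷ −3x = −9x⁵. Subtract (−9x⁵)·D = 27x⁶ + 72x⁵. Remainder: −21x⁵ − 47x⁴ + 18x³ − 10x² + 10x − 14.
Step 3: lead(−21x⁵ − 47x⁴ + 18x³ − 10x² + 10x − 14) ÷ lead(D) = −21x⁵ ÷ −3x = 7x⁴. Subtract (7x⁴)·D = −21x⁵ − 56x⁴. Remainder: 9x⁴ + 18x³ − 10x² + 10x − 14.
Step 4: lead(9x⁴ + 18x³ − 10x² + 10x − 14) ÷ lead(D) = 9x⁴ ÷ −3x = −3x³. Subtract (−3x³)·D = 9x⁴ + 24x³. Remainder: −6x³ − 10x² + 10x − 14.
Step 5: lead(−6x³ − 10x² + 10x − 14) ÷ lead(D) = −6x³ ÷ −3x = 2x². Subtract (2x²)·D = −6x³ − 16x². Remainder: 6x² + 10x − 14.
Step 6: lead(6x² + 10x − 14) ÷ lead(D) = 6x² ÷ −3x = −2x. Subtract (−2x)·D = 6x² + 16x. Remainder: −6x − 14.
Step 7: lead(−6x − 14) ÷ lead(D) = −6x ÷ −3x = 2. Subtract (2)·D = −6x − 16. Remainder: 2.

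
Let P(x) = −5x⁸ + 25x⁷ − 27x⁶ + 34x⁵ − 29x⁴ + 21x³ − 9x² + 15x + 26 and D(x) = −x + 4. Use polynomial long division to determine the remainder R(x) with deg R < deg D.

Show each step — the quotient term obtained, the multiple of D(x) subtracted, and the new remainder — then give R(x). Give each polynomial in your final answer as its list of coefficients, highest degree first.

R = [6]

Step 1: lead(−5x⁸ + 25x⁷ − 27x⁶ + 34x⁵ − 29x⁴ + 21x³ − 9x² + 15x + 26) ÷ lead(D) = −5x⁸ ÷ −x = 5x⁷. Subtract (5x⁷)·D = −5x⁸ + 20x⁷. Remainder: 5x⁷ − 27x⁶ + 34x⁵ − 29x⁴ + 21x³ − 9x² + 15x + 26.
Step 2: lead(5x⁷ − 27x⁶ + 34x⁵ − 29x⁴ + 21x³ − 9x² + 15x + 26) ÷ lead(D) = 5x⁷ ÷ −x = −5x⁶. Subtract (−5x⁶)·D = 5x⁷ − 20x⁶. Remainder: −7x⁶ + 34x⁵ − 29x⁴ + 21x³ − 9x² + 15x + 26.
Step 3: lead(−7x⁶ + 34x⁵ − 29x⁴ + 21x³ − 9x² + 15x + 26) ÷ lead(D) = −7x⁶ ÷ −x = 7x⁵. Subtract (7x⁵)·D = −7x⁶ + 28x⁵. Remainder: 6x⁵ − 29x⁴ + 21x³ − 9x² + 15x + 26.
Step 4: lead(6x⁵ − 29x⁴ + 21x³ − 9x² + 15x + 26) ÷ lead(D) = 6x⁵ ÷ −x = −6x⁴. Subtract (−6x⁴)·D = 6x⁵ − 24x⁴. Remainder: −5x⁴ + 21x³ − 9x² + 15x + 26.
Step 5: lead(−5x⁴ + 21x³ − 9x² + 15x + 26) ÷ lead(D) = −5x⁴ ÷ −x = 5x³. Subtract (5x³)·D = −5x⁴ + 20x³. Remainder: x³ − 9x² + 15x + 26.
Step 6: lead(x³ − 9x² + 15x + 26) ÷ lead(D) = x³ ÷ −x = −x². Subtract (−x²)·D = x³ − 4x². Remainder: −5x² + 15x + 26.
Step 7: lead(−5x² + 15x + 26) ÷ lead(D) = −5x² ÷ −x = 5x. Subtract (5x)·D = −5x² + 20x. Remainder: −5x + 26.
Step 8: lead(−5x + 26) ÷ lead(D) = −5x ÷ −x = 5. Subtract (5)·D = −5x + 20. Remainder: 6.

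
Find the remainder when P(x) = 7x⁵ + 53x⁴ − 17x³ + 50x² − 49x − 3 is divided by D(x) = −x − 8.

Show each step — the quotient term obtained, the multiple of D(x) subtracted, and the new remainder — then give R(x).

Step 1: lead(7x⁵ + 53x⁴ − 17x³ + 50x² − 49x − 3) ÷ lead(D) = 7x⁵ ÷ −x = −7x⁴. Subtract (−7x⁴)·D = 7x⁵ + 56x⁴. Remainder: −3x⁴ − 17x³ + 50x² − 49x − 3.
Step 2: lead(−3x⁴ − 17x³ + 50x² − 49x − 3) ÷ lead(D) = −3x⁴ ÷ −x = 3x³. Subtract (3x³)·D = −3x⁴ − 24x³. Remainder: 7x³ + 50x² − 49x − 3.
Step 3: lead(7x³ + 50x² − 49x − 3) ÷ lead(D) = 7x³ ÷ −x = −7x². Subtract (−7x²)·D = 7x³ + 56x². Remainder: −6x² − 49x − 3.
Step 4: lead(−6x² − 49x − 3) ÷ lead(D) = −6x² ÷ −x = 6x. Subtract (6x)·D = −6x² − 48x. Remainder: −x − 3.
Step 5: lead(−x − 3) ÷ lead(D) = −x ÷ −x = 1. Subtract (1)·D = −x − 8. Remainder: 5.

R(x) = 5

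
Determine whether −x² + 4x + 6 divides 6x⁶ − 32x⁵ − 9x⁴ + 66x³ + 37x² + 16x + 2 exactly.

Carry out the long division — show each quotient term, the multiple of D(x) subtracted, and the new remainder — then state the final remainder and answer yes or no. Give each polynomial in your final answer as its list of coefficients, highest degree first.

Step 1: lead(6x⁶ − 32x⁵ − 9x⁴ + 66x³ + 37x² + 16x + 2) ÷ lead(D) = 6x⁶ ÷ −x² = −6x⁴. Subtract (−6x⁴)·D = 6x⁶ − 24x⁵ − 36x⁴. Remainder: −8x⁵ + 27x⁴ + 66x³ + 37x² + 16x + 2.
Step 2: lead(−8x⁵ + 27x⁴ + 66x³ + 37x² + 16x + 2) ÷ lead(D) = −8x⁵ ÷ −x² = 8x³. Subtract (8x³)·D = −8x⁵ + 32x⁴ + 48x³. Remainder: −5x⁴ + 18x³ + 37x² + 16x + 2.
Step 3: lead(−5x⁴ + 18x³ + 37x² + 16x + 2) ÷ lead(D) = −5x⁴ ÷ −x² = 5x². Subtract (5x²)·D = −5x⁴ + 20x³ + 30x². Remainder: −2x³ + 7x² + 16x + 2.
Step 4: lead(−2x³ + 7x² + 16x + 2) ÷ lead(D) = −2x³ ÷ −x² = 2x. Subtract (2x)·D = −2x³ + 8x² + 12x. Remainder: −x² + 4x + 2.
Step 5: lead(−x² + 4x + 2) ÷ lead(D) = −x² ÷ −x² = 1. Subtract (1)·D = −x² + 4x + 6. Remainder: −4.

R = [-4], so D(x) is not a factor of P(x). no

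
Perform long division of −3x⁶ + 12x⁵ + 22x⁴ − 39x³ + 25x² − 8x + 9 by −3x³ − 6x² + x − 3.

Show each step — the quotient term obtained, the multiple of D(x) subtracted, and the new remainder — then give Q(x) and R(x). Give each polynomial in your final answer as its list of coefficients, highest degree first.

Q = [1, -6, 5, 0]; R = [2, 7, 9]

Step 1: lead(−3x⁶ + 12x⁵ + 22x⁴ − 39x³ + 25x² − 8x + 9) ÷ lead(D) = −3x⁶ ÷ −3x³ = x³. Subtract (x³)·D = −3x⁶ − 6x⁵ + x⁴ − 3x³. Remainder: 18x⁵ + 21x⁴ − 36x³ + 25x² − 8x + 9.
Step 2: lead(18x⁵ + 21x⁴ − 36x³ + 25x² − 8x + 9) ÷ lead(D) = 18x⁵ ÷ −3x³ = −6x². Subtract (−6x²)·D = 18x⁵ + 36x⁴ − 6x³ + 18x². Remainder: −15x⁴ − 30x³ + 7x² − 8x + 9.
Step 3: lead(−15x⁴ − 30x³ + 7x² − 8x + 9) ÷ lead(D) = −15x⁴ ÷ −3x³ = 5x. Subtract (5x)·D = −15x⁴ − 30x³ + 5x² − 15x. Remainder: 2x² + 7x + 9.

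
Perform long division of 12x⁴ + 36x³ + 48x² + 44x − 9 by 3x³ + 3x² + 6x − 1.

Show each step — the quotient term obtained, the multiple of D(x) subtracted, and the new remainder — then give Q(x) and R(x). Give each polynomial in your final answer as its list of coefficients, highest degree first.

Q = [4, 8]; R = [-1]

Step 1: lead(12x⁴ + 36x³ + 48x² + 44x − 9) ÷ lead(D) = 12x⁴ ÷ 3x³ = 4x. Subtract (4x)·D = 12x⁴ + 12x³ + 24x² − 4x. Remainder: 24x³ + 24x² + 48x − 9.
Step 2: lead(24x³ + 24x² + 48x − 9) ÷ lead(D) = 24x³ ÷ 3x³ = 8. Subtract (8)·D = 24x³ + 24x² + 48x − 8. Remainder: −1.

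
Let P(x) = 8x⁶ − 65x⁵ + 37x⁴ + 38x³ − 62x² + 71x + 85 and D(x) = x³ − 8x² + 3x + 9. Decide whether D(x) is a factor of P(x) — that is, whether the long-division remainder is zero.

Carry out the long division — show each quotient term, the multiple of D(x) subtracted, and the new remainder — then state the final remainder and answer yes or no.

R(x) = 4x² − x + 4, so D(x) is not a factor of P(x). no

Step 1: lead(8x⁶ − 65x⁵ + 37x⁴ + 38x³ − 62x² + 71x + 85) ÷ lead(D) = 8x⁶ ÷ x³ = 8x³. Subtract (8x³)·D = 8x⁶ − 64x⁵ + 24x⁴ + 72x³. Remainder: −x⁵ + 13x⁴ − 34x³ − 62x² + 71x + 85.
Step 2: lead(−x⁵ + 13x⁴ − 34x³ − 62x² + 71x + 85) ÷ lead(D) = −x⁵ ÷ x³ = −x². Subtract (−x²)·D = −x⁵ + 8x⁴ − 3x³ − 9x². Remainder: 5x⁴ − 31x³ − 53x² + 71x + 85.
Step 3: lead(5x⁴ − 31x³ − 53x² + 71x + 85) ÷ lead(D) = 5x⁴ ÷ x³ = 5x. Subtract (5x)·D = 5x⁴ − 40x³ + 15x² + 45x. Remainder: 9x³ − 68x² + 26x + 85.
Step 4: lead(9x³ − 68x² + 26x + 85) ÷ lead(D) = 9x³ ÷ x³ = 9. Subtract (9)·D = 9x³ − 72x² + 27x + 81. Remainder: 4x² − x + 4.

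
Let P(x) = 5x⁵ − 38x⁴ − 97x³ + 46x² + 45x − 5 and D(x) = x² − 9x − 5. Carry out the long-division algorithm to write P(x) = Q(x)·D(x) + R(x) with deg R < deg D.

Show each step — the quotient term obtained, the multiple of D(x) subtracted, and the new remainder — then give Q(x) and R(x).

Q(x) = 5x³ + 7x² − 9x; R(x) = −5

Step 1: lead(5x⁵ − 38x⁴ − 97x³ + 46x² + 45x − 5) ÷ lead(D) = 5x⁵ ÷ x² = 5x³. Subtract (5x³)·D = 5x⁵ − 45x⁴ − 25x³. Remainder: 7x⁴ − 72x³ + 46x² + 45x − 5.
Step 2: lead(7x⁴ − 72x³ + 46x² + 45x − 5) ÷ lead(D) = 7x⁴ ÷ x² = 7x². Subtract (7x²)·D = 7x⁴ − 63x³ − 35x². Remainder: −9x³ + 81x² + 45x − 5.
Step 3: lead(−9x³ + 81x² + 45x − 5) ÷ lead(D) = −9x³ ÷ x² = −9x. Subtract (−9x)·D = −9x³ + 81x² + 45x. Remainder: −5.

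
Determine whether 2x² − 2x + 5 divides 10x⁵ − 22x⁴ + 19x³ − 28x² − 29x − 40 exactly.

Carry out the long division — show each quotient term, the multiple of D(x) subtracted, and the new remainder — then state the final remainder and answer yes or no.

Step 1: lead(10x⁵ − 22x⁴ + 19x³ − 28x² − 29x − 40) ÷ lead(D) = 10x⁵ ÷ 2x² = 5x³. Subtract (5x³)·D = 10x⁵ − 10x⁴ + 25x³. Remainder: −12x⁴ − 6x³ − 28x² − 29x − 40.
Step 2: lead(−12x⁴ − 6x³ − 28x² − 29x − 40) ÷ lead(D) = −12x⁴ ÷ 2x² = −6x². Subtract (−6x²)·D = −12x⁴ + 12x³ − 30x². Remainder: −18x³ + 2x² − 29x − 40.
Step 3: lead(−18x³ + 2x² − 29x − 40) ÷ lead(D) = −18x³ ÷ 2x² = −9x. Subtract (−9x)·D = −18x³ + 18x² − 45x. Remainder: −16x² + 16x − 40.
Step 4: lead(−16x² + 16x − 40) ÷ lead(D) = −16x² ÷ 2x² = −8. Subtract (−8)·D = −16x² + 16x − 40. Remainder: 0.

R(x) = 0, so D(x) is a factor of P(x). yes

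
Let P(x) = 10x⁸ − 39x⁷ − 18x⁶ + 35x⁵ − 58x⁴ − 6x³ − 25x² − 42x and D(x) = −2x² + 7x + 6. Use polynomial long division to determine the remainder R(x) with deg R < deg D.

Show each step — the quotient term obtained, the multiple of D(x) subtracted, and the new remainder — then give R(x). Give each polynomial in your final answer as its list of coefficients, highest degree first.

Step 1: lead(10x⁸ − 39x⁷ − 18x⁶ + 35x⁵ − 58x⁴ − 6x³ − 25x² − 42x) ÷ lead(D) = 10x⁸ ÷ −2x² = −5x⁶. Subtract (−5x⁶)·D = 10x⁸ − 35x⁷ − 30x⁶. Remainder: −4x⁷ + 12x⁶ + 35x⁵ − 58x⁴ − 6x³ − 25x² − 42x.
Step 2: lead(−4x⁷ + 12x⁶ + 35x⁵ − 58x⁴ − 6x³ − 25x² − 42x) ÷ lead(D) = −4x⁷ ÷ −2x² = 2x⁵. Subtract (2x⁵)·D = −4x⁷ + 14x⁶ + 12x⁵. Remainder: −2x⁶ + 23x⁵ − 58x⁴ − 6x³ − 25x² − 42x.
Step 3: lead(−2x⁶ + 23x⁵ − 58x⁴ − 6x³ − 25x² − 42x) ÷ lead(D) = −2x⁶ ÷ −2x² = x⁴. Subtract (x⁴)·D = −2x⁶ + 7x⁵ + 6x⁴. Remainder: 16x⁵ − 64x⁴ − 6x³ − 25x² − 42x.
Step 4: lead(16x⁵ − 64x⁴ − 6x³ − 25x² − 42x) ÷ lead(D) = 16x⁵ ÷ −2x² = −8x³. Subtract (−8x³)·D = 16x⁵ − 56x⁴ − 48x³. Remainder: −8x⁴ + 42x³ − 25x² − 42x.
Step 5: lead(−8x⁴ + 42x³ − 25x² − 42x) ÷ lead(D) = −8x⁴ ÷ −2x² = 4x². Subtract (4x²)·D = −8x⁴ + 28x³ + 24x². Remainder: 14x³ − 49x² − 42x.
Step 6: lead(14x³ − 49x² − 42x) ÷ lead(D) = 14x³ ÷ −2x² = −7x. Subtract (−7x)·D = 14x³ − 49x² − 42x. Remainder: 0.

R = [0]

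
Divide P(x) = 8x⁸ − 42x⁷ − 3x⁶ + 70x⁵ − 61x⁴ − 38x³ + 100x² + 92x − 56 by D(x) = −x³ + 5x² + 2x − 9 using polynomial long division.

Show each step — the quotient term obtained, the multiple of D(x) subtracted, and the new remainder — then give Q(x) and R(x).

Step 1: lead(8x⁸ − 42x⁷ − 3x⁶ + 70x⁵ − 61x⁴ − 38x³ + 100x² + 92x − 56) ÷ lead(D) = 8x⁸ ÷ −x³ = −8x⁵. Subtract (−8x⁵)·D = 8x⁸ − 40x⁷ − 16x⁶ + 72x⁵. Remainder: −2x⁷ + 13x⁶ − 2x⁵ − 61x⁴ − 38x³ + 100x² + 92x − 56.
Step 2: lead(−2x⁷ + 13x⁶ − 2x⁵ − 61x⁴ − 38x³ + 100x² + 92x − 56) ÷ lead(D) = −2x⁷ ÷ −x³ = 2x⁴. Subtract (2x⁴)·D = −2x⁷ + 10x⁶ + 4x⁵ − 18x⁴. Remainder: 3x⁶ − 6x⁵ − 43x⁴ − 38x³ + 100x² + 92x − 56.
Step 3: lead(3x⁶ − 6x⁵ − 43x⁴ − 38x³ + 100x² + 92x − 56) ÷ lead(D) = 3x⁶ ÷ −x³ = −3x³. Subtract (−3x³)·D = 3x⁶ − 15x⁵ − 6x⁴ + 27x³. Remainder: 9x⁵ − 37x⁴ − 65x³ + 100x² + 92x − 56.
Step 4: lead(9x⁵ − 37x⁴ − 65x³ + 100x² + 92x − 56) ÷ lead(D) = 9x⁵ ÷ −x³ = −9x². Subtract (−9x²)·D = 9x⁵ − 45x⁴ − 18x³ + 81x². Remainder: 8x⁴ − 47x³ + 19x² + 92x − 56.
Step 5: lead(8x⁴ − 47x³ + 19x² + 92x − 56) ÷ lead(D) = 8x⁴ ÷ −x³ = −8x. Subtract (−8x)·D = 8x⁴ − 40x³ − 16x² + 72x. Remainder: −7x³ + 35x² + 20x − 56.
Step 6: lead(−7x³ + 35x² + 20x − 56) ÷ lead(D) = −7x³ ÷ −x³ = 7. Subtract (7)·D = −7x³ + 35x² + 14x − 63. Remainder: 6x + 7.

Q(x) = −8x⁵ + 2x⁴ − 3x³ − 9x² − 8x + 7; R(x) = 6x + 7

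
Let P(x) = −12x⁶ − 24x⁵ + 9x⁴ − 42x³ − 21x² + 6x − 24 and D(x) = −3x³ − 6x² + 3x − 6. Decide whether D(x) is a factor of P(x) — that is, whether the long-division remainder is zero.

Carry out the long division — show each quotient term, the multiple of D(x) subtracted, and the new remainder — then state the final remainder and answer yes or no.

R(x) = 0, so D(x) is a factor of P(x). yes

Step 1: lead(−12x⁶ − 24x⁵ + 9x⁴ − 42x³ − 21x² + 6x − 24) ÷ lead(D) = −12x⁶ ÷ −3x³ = 4x³. Subtract (4x³)·D = −12x⁶ − 24x⁵ + 12x⁴ − 24x³. Remainder: −3x⁴ − 18x³ − 21x² + 6x − 24.
Step 2: lead(−3x⁴ − 18x³ − 21x² + 6x − 24) ÷ lead(D) = −3x⁴ ÷ −3x³ = x. Subtract (x)·D = −3x⁴ − 6x³ + 3x² − 6x. Remainder: −12x³ − 24x² + 12x − 24.
Step 3: lead(−12x³ − 24x² + 12x − 24) ÷ lead(D) = −12x³ ÷ −3x³ = 4. Subtract (4)·D = −12x³ − 24x² + 12x − 24. Remainder: 0.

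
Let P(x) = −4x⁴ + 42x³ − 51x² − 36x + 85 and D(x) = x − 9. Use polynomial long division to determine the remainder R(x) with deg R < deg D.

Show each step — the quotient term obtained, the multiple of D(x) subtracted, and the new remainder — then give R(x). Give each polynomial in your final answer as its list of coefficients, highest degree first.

R = [4]

Step 1: lead(−4x⁴ + 42x³ − 51x² − 36x + 85) ÷ lead(D) = −4x⁴ ÷ x = −4x³. Subtract (−4x³)·D = −4x⁴ + 36x³. Remainder: 6x³ − 51x² − 36x + 85.
Step 2: lead(6x³ − 51x² − 36x + 85) ÷ lead(D) = 6x³ ÷ x = 6x². Subtract (6x²)·D = 6x³ − 54x². Remainder: 3x² − 36x + 85.
Step 3: lead(3x² − 36x + 85) ÷ lead(D) = 3x² ÷ x = 3x. Subtract (3x)·D = 3x² − 27x. Remainder: −9x + 85.
Step 4: lead(−9x + 85) ÷ lead(D) = −9x ÷ x = −9. Subtract (−9)·D = −9x + 81. Remainder: 4.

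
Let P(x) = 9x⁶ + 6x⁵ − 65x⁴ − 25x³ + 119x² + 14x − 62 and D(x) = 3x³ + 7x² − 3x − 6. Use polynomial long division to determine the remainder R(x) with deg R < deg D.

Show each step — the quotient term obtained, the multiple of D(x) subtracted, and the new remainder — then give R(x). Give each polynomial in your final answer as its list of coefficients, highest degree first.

Step 1: lead(9x⁶ + 6x⁵ − 65x⁴ − 25x³ + 119x² + 14x − 62) ÷ lead(D) = 9x⁶ ÷ 3x³ = 3x³. Subtract (3x³)·D = 9x⁶ + 21x⁵ − 9x⁴ − 18x³. Remainder: −15x⁵ − 56x⁴ − 7x³ + 119x² + 14x − 62.
Step 2: lead(−15x⁵ − 56x⁴ − 7x³ + 119x² + 14x − 62) ÷ lead(D) = −15x⁵ ÷ 3x³ = −5x². Subtract (−5x²)·D = −15x⁵ − 35x⁴ + 15x³ + 30x². Remainder: −21x⁴ − 22x³ + 89x² + 14x − 62.
Step 3: lead(−21x⁴ − 22x³ + 89x² + 14x − 62) ÷ lead(D) = −21x⁴ ÷ 3x³ = −7x. Subtract (−7x)·D = −21x⁴ − 49x³ + 21x² + 42x. Remainder: 27x³ + 68x² − 28x − 62.
Step 4: lead(27x³ + 68x² − 28x − 62) ÷ lead(D) = 27x³ ÷ 3x³ = 9. Subtract (9)·D = 27x³ + 63x² − 27x − 54. Remainder: 5x² − x − 8.

R = [5, -1, -8]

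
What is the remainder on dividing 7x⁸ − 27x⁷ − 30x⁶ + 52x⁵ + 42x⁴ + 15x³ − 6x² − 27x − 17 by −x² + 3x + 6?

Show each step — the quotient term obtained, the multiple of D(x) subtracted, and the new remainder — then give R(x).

R(x) = 1

Step 1: lead(7x⁸ − 27x⁷ − 30x⁶ + 52x⁵ + 42x⁴ + 15x³ − 6x² − 27x − 17) ÷ lead(D) = 7x⁸ ÷ −x² = −7x⁶. Subtract (−7x⁶)·D = 7x⁸ − 21x⁷ − 42x⁶. Remainder: −6x⁷ + 12x⁶ + 52x⁵ + 42x⁴ + 15x³ − 6x² − 27x − 17.
Step 2: lead(−6x⁷ + 12x⁶ + 52x⁵ + 42x⁴ + 15x³ − 6x² − 27x − 17) ÷ lead(D) = −6x⁷ ÷ −x² = 6x⁵. Subtract (6x⁵)·D = −6x⁷ + 18x⁶ + 36x⁵. Remainder: −6x⁶ + 16x⁵ + 42x⁴ + 15x³ − 6x² − 27x − 17.
Step 3: lead(−6x⁶ + 16x⁵ + 42x⁴ + 15x³ − 6x² − 27x − 17) ÷ lead(D) = −6x⁶ ÷ −x² = 6x⁴. Subtract (6x⁴)·D = −6x⁶ + 18x⁵ + 36x⁴. Remainder: −2x⁵ + 6x⁴ + 15x³ − 6x² − 27x − 17.
Step 4: lead(−2x⁵ + 6x⁴ + 15x³ − 6x² − 27x − 17) ÷ lead(D) = −2x⁵ ÷ −x² = 2x³. Subtract (2x³)·D = −2x⁵ + 6x⁴ + 12x³. Remainder: 3x³ − 6x² − 27x − 17.
Step 5: lead(3x³ − 6x² − 27x − 17) ÷ lead(D) = 3x³ ÷ −x² = −3x. Subtract (−3x)·D = 3x³ − 9x² − 18x. Remainder: 3x² − 9x − 17.
Step 6: lead(3x² − 9x − 17) ÷ lead(D) = 3x² ÷ −x² = −3. Subtract (−3)·D = 3x² − 9x − 18. Remainder: 1.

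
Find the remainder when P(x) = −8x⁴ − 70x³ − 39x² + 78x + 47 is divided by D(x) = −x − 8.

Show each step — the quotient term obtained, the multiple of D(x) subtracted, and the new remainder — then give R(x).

R(x) = −1

Step 1: lead(−8x⁴ − 70x³ − 39x² + 78x + 47) ÷ lead(D) = −8x⁴ ÷ −x = 8x³. Subtract (8x³)·D = −8x⁴ − 64x³. Remainder: −6x³ − 39x² + 78x + 47.
Step 2: lead(−6x³ − 39x² + 78x + 47) ÷ lead(D) = −6x³ ÷ −x = 6x². Subtract (6x²)·D = −6x³ − 48x². Remainder: 9x² + 78x + 47.
Step 3: lead(9x² + 78x + 47) ÷ lead(D) = 9x² ÷ −x = −9x. Subtract (−9x)·D = 9x² + 72x. Remainder: 6x + 47.
Step 4: lead(6x + 47) ÷ lead(D) = 6x ÷ −x = −6. Subtract (−6)·D = 6x + 48. Remainder: −1.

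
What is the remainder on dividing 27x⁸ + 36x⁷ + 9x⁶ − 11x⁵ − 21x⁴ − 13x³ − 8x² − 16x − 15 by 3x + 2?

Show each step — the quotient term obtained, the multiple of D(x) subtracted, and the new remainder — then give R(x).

R(x) = −7

Step 1: lead(27x⁸ + 36x⁷ + 9x⁶ − 11x⁵ − 21x⁴ − 13x³ − 8x² − 16x − 15) ÷ lead(D) = 27x⁸ ÷ 3x = 9x⁷. Subtract (9x⁷)·D = 27x⁸ + 18x⁷. Remainder: 18x⁷ + 9x⁶ − 11x⁵ − 21x⁴ − 13x³ − 8x² − 16x − 15.
Step 2: lead(18x⁷ + 9x⁶ − 11x⁵ − 21x⁴ − 13x³ − 8x² − 16x − 15) ÷ lead(D) = 18x⁷ ÷ 3x = 6x⁶. Subtract (6x⁶)·D = 18x⁷ + 12x⁶. Remainder: −3x⁶ − 11x⁵ − 21x⁴ − 13x³ − 8x² − 16x − 15.
Step 3: lead(−3x⁶ − 11x⁵ − 21x⁴ − 13x³ − 8x² − 16x − 15) ÷ lead(D) = −3x⁶ ÷ 3x = −x⁵. Subtract (−x⁵)·D = −3x⁶ − 2x⁵. Remainder: −9x⁵ − 21x⁴ − 13x³ − 8x² − 16x − 15.
Step 4: lead(−9x⁵ − 21x⁴ − 13x³ − 8x² − 16x − 15) ÷ lead(D) = −9x⁵ ÷ 3x = −3x⁴. Subtract (−3x⁴)·D = −9x⁵ − 6x⁴. Remainder: −15x⁴ − 13x³ − 8x² − 16x − 15.
Step 5: lead(−15x⁴ − 13x³ − 8x² − 16x − 15) ÷ lead(D) = −15x⁴ ÷ 3x = −5x³. Subtract (−5x³)·D = −15x⁴ − 10x³. Remainder: −3x³ − 8x² − 16x − 15.
Step 6: lead(−3x³ − 8x² − 16x − 15) ÷ lead(D) = −3x³ ÷ 3x = −x². Subtract (−x²)·D = −3x³ − 2x². Remainder: −6x² − 16x − 15.
Step 7: lead(−6x² − 16x − 15) ÷ lead(D) = −6x² ÷ 3x = −2x. Subtract (−2x)·D = −6x² − 4x. Remainder: −12x − 15.
Step 8: lead(−12x − 15) ÷ lead(D) = −12x ÷ 3x = −4. Subtract (−4)·D = −12x − 8. Remainder: −7.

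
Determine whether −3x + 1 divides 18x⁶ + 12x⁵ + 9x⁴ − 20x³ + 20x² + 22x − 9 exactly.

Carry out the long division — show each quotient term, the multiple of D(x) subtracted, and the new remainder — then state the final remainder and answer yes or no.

R(x) = 0, so D(x) is a factor of P(x). yes

Step 1: lead(18x⁶ + 12x⁵ + 9x⁴ − 20x³ + 20x² + 22x − 9) ÷ lead(D) = 18x⁶ ÷ −3x = −6x⁵. Subtract (−6x⁵)·D = 18x⁶ − 6x⁵. Remainder: 18x⁵ + 9x⁴ − 20x³ + 20x² + 22x − 9.
Step 2: lead(18x⁵ + 9x⁴ − 20x³ + 20x² + 22x − 9) ÷ lead(D) = 18x⁵ ÷ −3x = −6x⁴. Subtract (−6x⁴)·D = 18x⁵ − 6x⁴. Remainder: 15x⁴ − 20x³ + 20x² + 22x − 9.
Step 3: lead(15x⁴ − 20x³ + 20x² + 22x − 9) ÷ lead(D) = 15x⁴ ÷ −3x = −5x³. Subtract (−5x³)·D = 15x⁴ − 5x³. Remainder: −15x³ + 20x² + 22x − 9.
Step 4: lead(−15x³ + 20x² + 22x − 9) ÷ lead(D) = −15x³ ÷ −3x = 5x². Subtract (5x²)·D = −15x³ + 5x². Remainder: 15x² + 22x − 9.
Step 5: lead(15x² + 22x − 9) ÷ lead(D) = 15x² ÷ −3x = −5x. Subtract (−5x)·D = 15x² − 5x. Remainder: 27x − 9.
Step 6: lead(27x − 9) ÷ lead(D) = 27x ÷ −3x = −9. Subtract (−9)·D = 27x − 9. Remainder: 0.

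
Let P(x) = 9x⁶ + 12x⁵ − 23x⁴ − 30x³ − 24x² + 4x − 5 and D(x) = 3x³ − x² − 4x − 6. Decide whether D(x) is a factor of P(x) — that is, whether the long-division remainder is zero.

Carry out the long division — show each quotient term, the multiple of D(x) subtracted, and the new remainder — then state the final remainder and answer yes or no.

Step 1: lead(9x⁶ + 12x⁵ − 23x⁴ − 30x³ − 24x² + 4x − 5) ÷ lead(D) = 9x⁶ ÷ 3x³ = 3x³. Subtract (3x³)·D = 9x⁶ − 3x⁵ − 12x⁴ − 18x³. Remainder: 15x⁵ − 11x⁴ − 12x³ − 24x² + 4x − 5.
Step 2: lead(15x⁵ − 11x⁴ − 12x³ − 24x² + 4x − 5) ÷ lead(D) = 15x⁵ ÷ 3x³ = 5x². Subtract (5x²)·D = 15x⁵ − 5x⁴ − 20x³ − 30x². Remainder: −6x⁴ + 8x³ + 6x² + 4x − 5.
Step 3: lead(−6x⁴ + 8x³ + 6x² + 4x − 5) ÷ lead(D) = −6x⁴ ÷ 3x³ = −2x. Subtract (−2x)·D = −6x⁴ + 2x³ + 8x² + 12x. Remainder: 6x³ − 2x² − 8x − 5.
Step 4: lead(6x³ − 2x² − 8x − 5) ÷ lead(D) = 6x³ ÷ 3x³ = 2. Subtract (2)·D = 6x³ − 2x² − 8x − 12. Remainder: 7.

R(x) = 7, so D(x) is not a factor of P(x). no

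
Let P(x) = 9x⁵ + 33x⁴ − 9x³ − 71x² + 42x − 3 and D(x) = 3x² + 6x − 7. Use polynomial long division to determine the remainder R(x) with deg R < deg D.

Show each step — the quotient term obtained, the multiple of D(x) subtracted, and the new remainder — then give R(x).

R(x) = −3

Step 1: lead(9x⁵ + 33x⁴ − 9x³ − 71x² + 42x − 3) ÷ lead(D) = 9x⁵ ÷ 3x² = 3x³. Subtract (3x³)·D = 9x⁵ + 18x⁴ − 21x³. Remainder: 15x⁴ + 12x³ − 71x² + 42x − 3.
Step 2: lead(15x⁴ + 12x³ − 71x² + 42x − 3) ÷ lead(D) = 15x⁴ ÷ 3x² = 5x². Subtract (5x²)·D = 15x⁴ + 30x³ − 35x². Remainder: −18x³ − 36x² + 42x − 3.
Step 3: lead(−18x³ − 36x² + 42x − 3) ÷ lead(D) = −18x³ ÷ 3x² = −6x. Subtract (−6x)·D = −18x³ − 36x² + 42x. Remainder: −3.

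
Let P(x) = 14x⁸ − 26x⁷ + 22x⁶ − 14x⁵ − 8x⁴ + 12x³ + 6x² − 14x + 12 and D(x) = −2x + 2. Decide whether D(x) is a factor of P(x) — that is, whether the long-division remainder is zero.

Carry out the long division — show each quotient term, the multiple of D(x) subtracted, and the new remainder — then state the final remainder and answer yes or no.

Step 1: lead(14x⁸ − 26x⁷ + 22x⁶ − 14x⁵ − 8x⁴ + 12x³ + 6x² − 14x + 12) ÷ lead(D) = 14x⁸ ÷ −2x = −7x⁷. Subtract (−7x⁷)·D = 14x⁸ − 14x⁷. Remainder: −12x⁷ + 22x⁶ − 14x⁵ − 8x⁴ + 12x³ + 6x² − 14x + 12.
Step 2: lead(−12x⁷ + 22x⁶ − 14x⁵ − 8x⁴ + 12x³ + 6x² − 14x + 12) ÷ lead(D) = −12x⁷ ÷ −2x = 6x⁶. Subtract (6x⁶)·D = −12x⁷ + 12x⁶. Remainder: 10x⁶ − 14x⁵ − 8x⁴ + 12x³ + 6x² − 14x + 12.
Step 3: lead(10x⁶ − 14x⁵ − 8x⁴ + 12x³ + 6x² − 14x + 12) ÷ lead(D) = 10x⁶ ÷ −2x = −5x⁵. Subtract (−5x⁵)·D = 10x⁶ − 10x⁵. Remainder: −4x⁵ − 8x⁴ + 12x³ + 6x² − 14x + 12.
Step 4: lead(−4x⁵ − 8x⁴ + 12x³ + 6x² − 14x + 12) ÷ lead(D) = −4x⁵ ÷ −2x = 2x⁴. Subtract (2x⁴)·D = −4x⁵ + 4x⁴. Remainder: −12x⁴ + 12x³ + 6x² − 14x + 12.
Step 5: lead(−12x⁴ + 12x³ + 6x² − 14x + 12) ÷ lead(D) = −12x⁴ ÷ −2x = 6x³. Subtract (6x³)·D = −12x⁴ + 12x³. Remainder: 6x² − 14x + 12.
Step 6: lead(6x² − 14x + 12) ÷ lead(D) = 6x² ÷ −2x = −3x. Subtract (−3x)·D = 6x² − 6x. Remainder: −8x + 12.
Step 7: lead(−8x + 12) ÷ lead(D) = −8x ÷ −2x = 4. Subtract (4)·D = −8x + 8. Remainder: 4.

R(x) = 4, so D(x) is not a factor of P(x). no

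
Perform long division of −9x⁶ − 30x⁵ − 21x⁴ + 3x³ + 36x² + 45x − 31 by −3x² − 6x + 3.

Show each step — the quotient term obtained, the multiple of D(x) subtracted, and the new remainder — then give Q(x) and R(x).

Step 1: lead(−9x⁶ − 30x⁵ − 21x⁴ + 3x³ + 36x² + 45x − 31) ÷ lead(D) = −9x⁶ ÷ −3x² = 3x⁴. Subtract (3x⁴)·D = −9x⁶ − 18x⁵ + 9x⁴. Remainder: −12x⁵ − 30x⁴ + 3x³ + 36x² + 45x − 31.
Step 2: lead(−12x⁵ − 30x⁴ + 3x³ + 36x² + 45x − 31) ÷ lead(D) = −12x⁵ ÷ −3x² = 4x³. Subtract (4x³)·D = −12x⁵ − 24x⁴ + 12x³. Remainder: −6x⁴ − 9x³ + 36x² + 45x − 31.
Step 3: lead(−6x⁴ − 9x³ + 36x² + 45x − 31) ÷ lead(D) = −6x⁴ ÷ −3x² = 2x². Subtract (2x²)·D = −6x⁴ − 12x³ + 6x². Remainder: 3x³ + 30x² + 45x − 31.
Step 4: lead(3x³ + 30x² + 45x − 31) ÷ lead(D) = 3x³ ÷ −3x² = −x. Subtract (−x)·D = 3x³ + 6x² − 3x. Remainder: 24x² + 48x − 31.
Step 5: lead(24x² + 48x − 31) ÷ lead(D) = 24x² ÷ −3x² = −8. Subtract (−8)·D = 24x² + 48x − 24. Remainder: −7.

Q(x) = 3x⁴ + 4x³ + 2x² − x − 8; R(x) = −7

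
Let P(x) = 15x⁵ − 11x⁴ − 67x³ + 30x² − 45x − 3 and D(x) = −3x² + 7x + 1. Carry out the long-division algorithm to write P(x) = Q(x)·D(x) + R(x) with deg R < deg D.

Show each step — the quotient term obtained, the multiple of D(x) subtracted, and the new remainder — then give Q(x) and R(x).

Q(x) = −5x³ − 8x² + 2x − 8; R(x) = 9x + 5

Step 1: lead(15x⁵ − 11x⁴ − 67x³ + 30x² − 45x − 3) ÷ lead(D) = 15x⁵ ÷ −3x² = −5x³. Subtract (−5x³)·D = 15x⁵ − 35x⁴ − 5x³. Remainder: 24x⁴ − 62x³ + 30x² − 45x − 3.
Step 2: lead(24x⁴ − 62x³ + 30x² − 45x − 3) ÷ lead(D) = 24x⁴ ÷ −3x² = −8x². Subtract (−8x²)·D = 24x⁴ − 56x³ − 8x². Remainder: −6x³ + 38x² − 45x − 3.
Step 3: lead(−6x³ + 38x² − 45x − 3) ÷ lead(D) = −6x³ ÷ −3x² = 2x. Subtract (2x)·D = −6x³ + 14x² + 2x. Remainder: 24x² − 47x − 3.
Step 4: lead(24x² − 47x − 3) ÷ lead(D) = 24x² ÷ −3x² = −8. Subtract (−8)·D = 24x² − 56x − 8. Remainder: 9x + 5.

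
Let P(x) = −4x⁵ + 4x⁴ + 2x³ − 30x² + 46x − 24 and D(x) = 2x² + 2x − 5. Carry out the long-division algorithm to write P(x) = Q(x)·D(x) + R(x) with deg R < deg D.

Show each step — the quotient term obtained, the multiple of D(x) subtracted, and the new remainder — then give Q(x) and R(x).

Q(x) = −2x³ + 4x² − 8x + 3; R(x) = −9

Step 1: lead(−4x⁵ + 4x⁴ + 2x³ − 30x² + 46x − 24) ÷ lead(D) = −4x⁵ ÷ 2x² = −2x³. Subtract (−2x³)·D = −4x⁵ − 4x⁴ + 10x³. Remainder: 8x⁴ − 8x³ − 30x² + 46x − 24.
Step 2: lead(8x⁴ − 8x³ − 30x² + 46x − 24) ÷ lead(D) = 8x⁴ ÷ 2x² = 4x². Subtract (4x²)·D = 8x⁴ + 8x³ − 20x². Remainder: −16x³ − 10x² + 46x − 24.
Step 3: lead(−16x³ − 10x² + 46x − 24) ÷ lead(D) = −16x³ ÷ 2x² = −8x. Subtract (−8x)·D = −16x³ − 16x² + 40x. Remainder: 6x² + 6x − 24.
Step 4: lead(6x² + 6x − 24) ÷ lead(D) = 6x² ÷ 2x² = 3. Subtract (3)·D = 6x² + 6x − 15. Remainder: −9.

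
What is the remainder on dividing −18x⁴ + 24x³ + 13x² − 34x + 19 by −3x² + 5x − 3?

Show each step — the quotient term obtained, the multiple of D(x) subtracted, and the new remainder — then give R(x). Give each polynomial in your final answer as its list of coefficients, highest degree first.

Step 1: lead(−18x⁴ + 24x³ + 13x² − 34x + 19) ÷ lead(D) = −18x⁴ ÷ −3x² = 6x². Subtract (6x²)·D = −18x⁴ + 30x³ − 18x². Remainder: −6x³ + 31x² − 34x + 19.
Step 2: lead(−6x³ + 31x² − 34x + 19) ÷ lead(D) = −6x³ ÷ −3x² = 2x. Subtract (2x)·D = −6x³ + 10x² − 6x. Remainder: 21x² − 28x + 19.
Step 3: lead(21x² − 28x + 19) ÷ lead(D) = 21x² ÷ −3x² = −7. Subtract (−7)·D = 21x² − 35x + 21. Remainder: 7x − 2.

R = [7, -2]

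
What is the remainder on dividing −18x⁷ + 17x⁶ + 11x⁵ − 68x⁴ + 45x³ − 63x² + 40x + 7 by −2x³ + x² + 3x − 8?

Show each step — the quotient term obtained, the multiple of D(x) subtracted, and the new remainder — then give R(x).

Step 1: lead(−18x⁷ + 17x⁶ + 11x⁵ − 68x⁴ + 45x³ − 63x² + 40x + 7) ÷ lead(D) = −18x⁷ ÷ −2x³ = 9x⁴. Subtract (9x⁴)·D = −18x⁷ + 9x⁶ + 27x⁵ − 72x⁴. Remainder: 8x⁶ − 16x⁵ + 4x⁴ + 45x³ − 63x² + 40x + 7.
Step 2: lead(8x⁶ − 16x⁵ + 4x⁴ + 45x³ − 63x² + 40x + 7) ÷ lead(D) = 8x⁶ ÷ −2x³ = −4x³. Subtract (−4x³)·D = 8x⁶ − 4x⁵ − 12x⁴ + 32x³. Remainder: −12x⁵ + 16x⁴ + 13x³ − 63x² + 40x + 7.
Step 3: lead(−12x⁵ + 16x⁴ + 13x³ − 63x² + 40x + 7) ÷ lead(D) = −12x⁵ ÷ −2x³ = 6x². Subtract (6x²)·D = −12x⁵ + 6x⁴ + 18x³ − 48x². Remainder: 10x⁴ − 5x³ − 15x² + 40x + 7.
Step 4: lead(10x⁴ − 5x³ − 15x² + 40x + 7) ÷ lead(D) = 10x⁴ ÷ −2x³ = −5x. Subtract (−5x)·D = 10x⁴ − 5x³ − 15x² + 40x. Remainder: 7.

R(x) = 7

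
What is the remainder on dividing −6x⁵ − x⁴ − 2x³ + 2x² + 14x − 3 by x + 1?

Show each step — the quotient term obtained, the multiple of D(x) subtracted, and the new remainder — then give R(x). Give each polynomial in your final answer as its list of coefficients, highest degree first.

R = [-8]

Step 1: lead(−6x⁵ − x⁴ − 2x³ + 2x² + 14x − 3) ÷ lead(D) = −6x⁵ ÷ x = −6x⁴. Subtract (−6x⁴)·D = −6x⁵ − 6x⁴. Remainder: 5x⁴ − 2x³ + 2x² + 14x − 3.
Step 2: lead(5x⁴ − 2x³ + 2x² + 14x − 3) ÷ lead(D) = 5x⁴ ÷ x = 5x³. Subtract (5x³)·D = 5x⁴ + 5x³. Remainder: −7x³ + 2x² + 14x − 3.
Step 3: lead(−7x³ + 2x² + 14x − 3) ÷ lead(D) = −7x³ ÷ x = −7x². Subtract (−7x²)·D = −7x³ − 7x². Remainder: 9x² + 14x − 3.
Step 4: lead(9x² + 14x − 3) ÷ lead(D) = 9x² ÷ x = 9x. Subtract (9x)·D = 9x² + 9x. Remainder: 5x − 3.
Step 5: lead(5x − 3) ÷ lead(D) = 5x ÷ x = 5. Subtract (5)·D = 5x + 5. Remainder: −8.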